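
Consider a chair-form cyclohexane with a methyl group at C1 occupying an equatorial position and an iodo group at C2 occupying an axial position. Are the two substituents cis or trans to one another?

cis

C1 and C2 have opposite parity, so their axial bonds point in opposite directions.
With opposite-parity carbons, two substituents on the same face are one axial and one equatorial; opposite faces give both axial or both equatorial.
Here the groups are equatorial/axial → same face → cis.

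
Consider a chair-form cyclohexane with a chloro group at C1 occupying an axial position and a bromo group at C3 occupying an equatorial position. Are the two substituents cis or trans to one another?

trans

C1 and C3 have the same parity, so their axial bonds point in the same direction.
With same-parity carbons, two substituents on the same face are both axial or both equatorial; opposite faces give one of each.
Here the groups are axial/equatorial → opposite face → trans.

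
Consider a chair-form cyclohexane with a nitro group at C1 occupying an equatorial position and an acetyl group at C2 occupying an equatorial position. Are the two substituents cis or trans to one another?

trans

C1 and C2 have opposite parity, so their axial bonds point in opposite directions.
With opposite-parity carbons, two substituents on the same face are one axial and one equatorial; opposite faces give both axial or both equatorial.
Here the groups are equatorial/equatorial → opposite face → trans.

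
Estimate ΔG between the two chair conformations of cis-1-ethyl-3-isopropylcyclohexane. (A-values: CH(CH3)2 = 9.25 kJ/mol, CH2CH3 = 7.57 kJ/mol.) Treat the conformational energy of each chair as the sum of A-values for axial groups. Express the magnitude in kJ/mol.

C1 and C3 have the same parity, so for the cis isomer the two substituents are e,e in one chair and a,a in the other.
Chair I (isopropyl axial, ethyl axial): E = 16.82 kJ/mol.
Chair II (isopropyl equatorial, ethyl equatorial): E = 0.00 kJ/mol.
ΔE = 16.82 − 0.00 = 16.82 kJ/mol; chair II is more stable.

16.82 kJ/mol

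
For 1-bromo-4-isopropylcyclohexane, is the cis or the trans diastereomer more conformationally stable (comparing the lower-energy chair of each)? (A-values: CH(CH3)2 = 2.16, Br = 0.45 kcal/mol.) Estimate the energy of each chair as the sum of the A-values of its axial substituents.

At 1,4 positions (parity opposite): cis → (a,e or e,a); trans → (e,e or a,a).
Best chair for cis: E = 0.45 kcal/mol; best chair for trans: E = 0.00 kcal/mol.
The trans isomer is lower by 0.45 kcal/mol.

trans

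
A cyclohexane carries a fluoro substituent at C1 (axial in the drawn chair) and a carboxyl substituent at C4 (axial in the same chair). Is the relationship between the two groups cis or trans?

trans

C1 and C4 have opposite parity, so their axial bonds point in opposite directions.
With opposite-parity carbons, two substituents on the same face are one axial and one equatorial; opposite faces give both axial or both equatorial.
Here the groups are axial/axial → opposite face → trans.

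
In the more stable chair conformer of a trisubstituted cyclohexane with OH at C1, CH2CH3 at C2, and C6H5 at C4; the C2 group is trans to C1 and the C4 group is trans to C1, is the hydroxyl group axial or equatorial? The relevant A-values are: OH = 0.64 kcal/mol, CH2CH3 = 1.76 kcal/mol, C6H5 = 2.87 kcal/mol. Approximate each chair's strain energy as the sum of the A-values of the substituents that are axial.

Chair I (hydroxyl axial, ethyl axial, phenyl axial): E = 5.27 kcal/mol.
Chair II (hydroxyl equatorial, ethyl equatorial, phenyl equatorial): E = 0.00 kcal/mol.
Chair II is the more stable (lower-energy) conformer, and in that chair the hydroxyl group is equatorial.

equatorial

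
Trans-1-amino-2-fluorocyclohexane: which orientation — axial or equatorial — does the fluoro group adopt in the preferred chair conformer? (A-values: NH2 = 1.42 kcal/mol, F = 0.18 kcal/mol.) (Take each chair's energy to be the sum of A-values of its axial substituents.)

C1 and C2 have opposite parity, so for the trans isomer the two substituents are e,e in one chair and a,a in the other.
Chair I (amino axial, fluoro axial): E = 1.60 kcal/mol.
Chair II (amino equatorial, fluoro equatorial): E = 0.00 kcal/mol.
Chair II is the more stable (lower-energy) conformer, and in that chair the fluoro group is equatorial.

equatorial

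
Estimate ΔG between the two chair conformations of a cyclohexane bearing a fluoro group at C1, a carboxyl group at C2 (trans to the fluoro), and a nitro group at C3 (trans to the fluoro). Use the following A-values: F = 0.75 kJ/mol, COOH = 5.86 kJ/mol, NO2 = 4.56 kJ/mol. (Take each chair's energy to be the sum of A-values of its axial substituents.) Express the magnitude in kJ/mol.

Chair I (fluoro axial, carboxyl axial, nitro equatorial): E = 6.61 kJ/mol.
Chair II (fluoro equatorial, carboxyl equatorial, nitro axial): E = 4.56 kJ/mol.
ΔE = 6.61 − 4.56 = 2.05 kJ/mol; chair II is more stable.

2.05 kJ/mol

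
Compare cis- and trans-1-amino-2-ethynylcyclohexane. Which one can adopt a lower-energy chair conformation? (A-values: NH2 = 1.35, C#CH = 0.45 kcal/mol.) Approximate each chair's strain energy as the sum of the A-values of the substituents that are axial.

At 1,2 positions (parity opposite): cis → (a,e or e,a); trans → (e,e or a,a).
Best chair for cis: E = 0.45 kcal/mol; best chair for trans: E = 0.00 kcal/mol.
The trans isomer is lower by 0.45 kcal/mol.

trans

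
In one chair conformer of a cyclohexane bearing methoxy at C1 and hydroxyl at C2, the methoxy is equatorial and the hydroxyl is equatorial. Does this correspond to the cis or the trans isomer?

C1 and C2 have opposite parity, so their axial bonds point in opposite directions.
With opposite-parity carbons, two substituents on the same face are one axial and one equatorial; opposite faces give both axial or both equatorial.
Here the groups are equatorial/equatorial → opposite face → trans.

trans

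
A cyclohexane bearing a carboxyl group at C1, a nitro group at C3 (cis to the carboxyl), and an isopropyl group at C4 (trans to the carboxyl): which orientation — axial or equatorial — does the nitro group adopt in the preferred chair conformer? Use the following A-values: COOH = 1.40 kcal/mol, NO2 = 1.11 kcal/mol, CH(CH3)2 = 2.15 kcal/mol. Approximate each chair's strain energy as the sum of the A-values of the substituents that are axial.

equatorial

Chair I (carboxyl axial, nitro axial, isopropyl axial): E = 4.66 kcal/mol.
Chair II (carboxyl equatorial, nitro equatorial, isopropyl equatorial): E = 0.00 kcal/mol.
Chair II is the more stable (lower-energy) conformer, and in that chair the nitro group is equatorial.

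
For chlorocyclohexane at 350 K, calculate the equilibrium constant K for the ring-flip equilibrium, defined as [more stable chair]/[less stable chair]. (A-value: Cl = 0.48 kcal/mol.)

One chair has the chloro group axial (E = 0.48 kcal/mol) and the other has it equatorial (E = 0).
ΔG = 0.48 kcal/mol between the two chairs.
K = exp(ΔG/RT) with R = 1.987×10⁻³ kcal mol⁻¹ K⁻¹ and T = 350 K gives K ≈ 1.99.

K ≈ 1.99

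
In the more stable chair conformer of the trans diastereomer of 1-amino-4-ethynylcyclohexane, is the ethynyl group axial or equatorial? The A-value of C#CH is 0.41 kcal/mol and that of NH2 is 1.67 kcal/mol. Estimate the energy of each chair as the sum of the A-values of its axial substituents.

equatorial

C1 and C4 have opposite parity, so for the trans isomer the two substituents are e,e in one chair and a,a in the other.
Chair I (ethynyl axial, amino axial): E = 2.08 kcal/mol.
Chair II (ethynyl equatorial, amino equatorial): E = 0.00 kcal/mol.
Chair II is the more stable (lower-energy) conformer, and in that chair the ethynyl group is equatorial.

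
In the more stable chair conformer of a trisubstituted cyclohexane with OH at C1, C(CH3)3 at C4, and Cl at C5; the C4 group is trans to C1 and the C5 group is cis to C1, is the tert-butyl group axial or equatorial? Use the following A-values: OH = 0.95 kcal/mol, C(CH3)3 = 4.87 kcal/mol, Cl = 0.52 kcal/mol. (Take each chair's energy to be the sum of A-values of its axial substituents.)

Chair I (hydroxyl axial, tert-butyl axial, chloro axial): E = 6.34 kcal/mol.
Chair II (hydroxyl equatorial, tert-butyl equatorial, chloro equatorial): E = 0.00 kcal/mol.
Chair II is the more stable (lower-energy) conformer, and in that chair the tert-butyl group is equatorial.

equatorial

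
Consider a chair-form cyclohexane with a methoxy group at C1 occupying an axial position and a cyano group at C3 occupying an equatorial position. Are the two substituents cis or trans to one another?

C1 and C3 have the same parity, so their axial bonds point in the same direction.
With same-parity carbons, two substituents on the same face are both axial or both equatorial; opposite faces give one of each.
Here the groups are axial/equatorial → opposite face → trans.

trans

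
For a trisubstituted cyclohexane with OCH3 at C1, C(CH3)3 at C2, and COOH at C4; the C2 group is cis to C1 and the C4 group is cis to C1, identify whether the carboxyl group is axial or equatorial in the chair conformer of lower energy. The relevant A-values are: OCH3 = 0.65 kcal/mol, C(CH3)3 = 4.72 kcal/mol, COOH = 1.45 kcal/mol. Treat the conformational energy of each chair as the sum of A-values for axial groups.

equatorial

Chair I (methoxy axial, tert-butyl equatorial, carboxyl equatorial): E = 0.65 kcal/mol.
Chair II (methoxy equatorial, tert-butyl axial, carboxyl axial): E = 6.17 kcal/mol.
Chair I is the more stable (lower-energy) conformer, and in that chair the carboxyl group is equatorial.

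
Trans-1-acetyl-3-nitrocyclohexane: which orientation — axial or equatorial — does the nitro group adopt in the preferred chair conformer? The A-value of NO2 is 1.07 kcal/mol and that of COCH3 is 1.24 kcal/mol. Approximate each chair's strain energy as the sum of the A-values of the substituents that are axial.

C1 and C3 have the same parity, so for the trans isomer the two substituents are one axial and one equatorial in each chair.
Chair I (nitro axial, acetyl equatorial): E = 1.07 kcal/mol.
Chair II (nitro equatorial, acetyl axial): E = 1.24 kcal/mol.
Chair I is the more stable (lower-energy) conformer, and in that chair the nitro group is axial.

axial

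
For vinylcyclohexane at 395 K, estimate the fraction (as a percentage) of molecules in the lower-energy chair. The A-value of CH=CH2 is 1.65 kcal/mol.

89.1%

One chair has the vinyl group axial (E = 1.65 kcal/mol) and the other has it equatorial (E = 0).
ΔG = 1.65 kcal/mol between the two chairs.
K = exp(ΔG/RT) with R = 1.987×10⁻³ kcal mol⁻¹ K⁻¹ and T = 395 K gives K ≈ 8.18.
Fraction in the lower-energy chair = K/(K+1) = 89.1%.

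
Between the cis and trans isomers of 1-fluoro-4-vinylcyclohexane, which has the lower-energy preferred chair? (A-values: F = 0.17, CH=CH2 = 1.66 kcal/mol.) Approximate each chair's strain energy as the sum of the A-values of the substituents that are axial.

trans

At 1,4 positions (parity opposite): cis → (a,e or e,a); trans → (e,e or a,a).
Best chair for cis: E = 0.17 kcal/mol; best chair for trans: E = 0.00 kcal/mol.
The trans isomer is lower by 0.17 kcal/mol.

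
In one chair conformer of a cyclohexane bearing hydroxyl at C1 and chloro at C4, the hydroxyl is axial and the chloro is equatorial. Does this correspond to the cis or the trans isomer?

cis

C1 and C4 have opposite parity, so their axial bonds point in opposite directions.
With opposite-parity carbons, two substituents on the same face are one axial and one equatorial; opposite faces give both axial or both equatorial.
Here the groups are axial/equatorial → same face → cis.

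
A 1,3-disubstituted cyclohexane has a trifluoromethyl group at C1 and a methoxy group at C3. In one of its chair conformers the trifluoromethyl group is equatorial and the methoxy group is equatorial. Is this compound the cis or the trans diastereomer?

C1 and C3 have the same parity, so their axial bonds point in the same direction.
With same-parity carbons, two substituents on the same face are both axial or both equatorial; opposite faces give one of each.
Here the groups are equatorial/equatorial → same face → cis.

cis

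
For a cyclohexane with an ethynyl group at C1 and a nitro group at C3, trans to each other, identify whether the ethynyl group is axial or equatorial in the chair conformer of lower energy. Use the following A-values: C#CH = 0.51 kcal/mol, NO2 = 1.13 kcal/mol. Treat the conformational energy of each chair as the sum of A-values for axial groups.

C1 and C3 have the same parity, so for the trans isomer the two substituents are one axial and one equatorial in each chair.
Chair I (ethynyl axial, nitro equatorial): E = 0.51 kcal/mol.
Chair II (ethynyl equatorial, nitro axial): E = 1.13 kcal/mol.
Chair I is the more stable (lower-energy) conformer, and in that chair the ethynyl group is axial.

axial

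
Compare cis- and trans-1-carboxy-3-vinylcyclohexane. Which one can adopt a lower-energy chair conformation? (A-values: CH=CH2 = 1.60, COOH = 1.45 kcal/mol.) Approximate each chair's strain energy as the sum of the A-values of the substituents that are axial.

At 1,3 positions (parity same): cis → (e,e or a,a); trans → (a,e or e,a).
Best chair for cis: E = 0.00 kcal/mol; best chair for trans: E = 1.45 kcal/mol.
The cis isomer is lower by 1.45 kcal/mol.

cis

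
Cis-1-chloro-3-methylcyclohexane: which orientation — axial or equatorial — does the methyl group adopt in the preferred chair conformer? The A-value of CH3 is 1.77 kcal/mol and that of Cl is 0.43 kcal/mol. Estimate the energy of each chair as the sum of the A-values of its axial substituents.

C1 and C3 have the same parity, so for the cis isomer the two substituents are e,e in one chair and a,a in the other.
Chair I (methyl axial, chloro axial): E = 2.20 kcal/mol.
Chair II (methyl equatorial, chloro equatorial): E = 0.00 kcal/mol.
Chair II is the more stable (lower-energy) conformer, and in that chair the methyl group is equatorial.

equatorial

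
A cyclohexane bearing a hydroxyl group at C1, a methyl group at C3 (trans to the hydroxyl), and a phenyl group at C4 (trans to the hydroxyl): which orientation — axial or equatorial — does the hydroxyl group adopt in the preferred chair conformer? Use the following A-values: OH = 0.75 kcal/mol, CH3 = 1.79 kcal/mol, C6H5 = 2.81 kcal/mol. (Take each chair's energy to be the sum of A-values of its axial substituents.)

Chair I (hydroxyl axial, methyl equatorial, phenyl axial): E = 3.56 kcal/mol.
Chair II (hydroxyl equatorial, methyl axial, phenyl equatorial): E = 1.79 kcal/mol.
Chair II is the more stable (lower-energy) conformer, and in that chair the hydroxyl group is equatorial.

equatorial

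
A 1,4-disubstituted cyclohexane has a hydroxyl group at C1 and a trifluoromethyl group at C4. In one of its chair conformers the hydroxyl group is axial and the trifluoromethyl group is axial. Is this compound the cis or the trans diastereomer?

C1 and C4 have opposite parity, so their axial bonds point in opposite directions.
With opposite-parity carbons, two substituents on the same face are one axial and one equatorial; opposite faces give both axial or both equatorial.
Here the groups are axial/axial → opposite face → trans.

trans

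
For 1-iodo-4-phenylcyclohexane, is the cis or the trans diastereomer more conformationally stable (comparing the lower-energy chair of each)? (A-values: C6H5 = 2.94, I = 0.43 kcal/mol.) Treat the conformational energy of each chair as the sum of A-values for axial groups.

At 1,4 positions (parity opposite): cis → (a,e or e,a); trans → (e,e or a,a).
Best chair for cis: E = 0.43 kcal/mol; best chair for trans: E = 0.00 kcal/mol.
The trans isomer is lower by 0.43 kcal/mol.

trans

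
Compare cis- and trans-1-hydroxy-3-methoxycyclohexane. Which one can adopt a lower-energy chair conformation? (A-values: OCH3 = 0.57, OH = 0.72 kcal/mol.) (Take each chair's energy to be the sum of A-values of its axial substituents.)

cis

At 1,3 positions (parity same): cis → (e,e or a,a); trans → (a,e or e,a).
Best chair for cis: E = 0.00 kcal/mol; best chair for trans: E = 0.57 kcal/mol.
The cis isomer is lower by 0.57 kcal/mol.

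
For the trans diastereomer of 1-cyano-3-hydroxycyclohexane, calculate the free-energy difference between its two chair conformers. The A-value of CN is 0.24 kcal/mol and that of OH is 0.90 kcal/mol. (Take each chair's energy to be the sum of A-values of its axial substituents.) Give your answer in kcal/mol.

C1 and C3 have the same parity, so for the trans isomer the two substituents are one axial and one equatorial in each chair.
Chair I (cyano axial, hydroxyl equatorial): E = 0.24 kcal/mol.
Chair II (cyano equatorial, hydroxyl axial): E = 0.90 kcal/mol.
ΔE = 0.90 − 0.24 = 0.66 kcal/mol; chair I is more stable.

0.66 kcal/mol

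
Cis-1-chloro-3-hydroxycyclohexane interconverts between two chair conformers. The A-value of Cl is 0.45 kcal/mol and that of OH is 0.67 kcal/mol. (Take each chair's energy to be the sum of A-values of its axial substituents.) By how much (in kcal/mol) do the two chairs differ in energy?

C1 and C3 have the same parity, so for the cis isomer the two substituents are e,e in one chair and a,a in the other.
Chair I (chloro axial, hydroxyl axial): E = 1.12 kcal/mol.
Chair II (chloro equatorial, hydroxyl equatorial): E = 0.00 kcal/mol.
ΔE = 1.12 − 0.00 = 1.12 kcal/mol; chair II is more stable.

1.12 kcal/mol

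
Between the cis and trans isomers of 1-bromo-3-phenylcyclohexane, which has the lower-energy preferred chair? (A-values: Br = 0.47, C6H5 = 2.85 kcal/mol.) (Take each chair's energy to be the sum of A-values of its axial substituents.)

At 1,3 positions (parity same): cis → (e,e or a,a); trans → (a,e or e,a).
Best chair for cis: E = 0.00 kcal/mol; best chair for trans: E = 0.47 kcal/mol.
The cis isomer is lower by 0.47 kcal/mol.

cis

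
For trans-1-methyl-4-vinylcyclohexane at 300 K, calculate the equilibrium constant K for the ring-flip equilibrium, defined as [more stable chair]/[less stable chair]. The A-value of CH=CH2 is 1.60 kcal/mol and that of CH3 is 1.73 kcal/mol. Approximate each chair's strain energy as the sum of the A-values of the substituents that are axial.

C1 and C4 have opposite parity, so for the trans isomer the two substituents are e,e in one chair and a,a in the other.
Chair I (vinyl axial, methyl axial): E = 3.33 kcal/mol; chair II (vinyl equatorial, methyl equatorial): E = 0.00 kcal/mol.
ΔG = 3.33 kcal/mol between the two chairs.
K = exp(ΔG/RT) with R = 1.987×10⁻³ kcal mol⁻¹ K⁻¹ and T = 300 K gives K ≈ 267.

K ≈ 267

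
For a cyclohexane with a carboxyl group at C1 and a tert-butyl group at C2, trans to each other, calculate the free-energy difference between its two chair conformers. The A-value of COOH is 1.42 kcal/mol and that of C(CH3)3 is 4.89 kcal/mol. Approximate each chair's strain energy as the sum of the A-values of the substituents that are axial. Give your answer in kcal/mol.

C1 and C2 have opposite parity, so for the trans isomer the two substituents are e,e in one chair and a,a in the other.
Chair I (carboxyl axial, tert-butyl axial): E = 6.31 kcal/mol.
Chair II (carboxyl equatorial, tert-butyl equatorial): E = 0.00 kcal/mol.
ΔE = 6.31 − 0.00 = 6.31 kcal/mol; chair II is more stable.

6.31 kcal/mol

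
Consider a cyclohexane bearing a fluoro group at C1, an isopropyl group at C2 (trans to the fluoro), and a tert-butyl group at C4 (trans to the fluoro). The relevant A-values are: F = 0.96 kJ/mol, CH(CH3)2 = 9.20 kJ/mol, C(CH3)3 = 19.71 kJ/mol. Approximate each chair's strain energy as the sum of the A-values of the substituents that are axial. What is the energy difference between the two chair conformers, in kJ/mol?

29.87 kJ/mol

Chair I (fluoro axial, isopropyl axial, tert-butyl axial): E = 29.87 kJ/mol.
Chair II (fluoro equatorial, isopropyl equatorial, tert-butyl equatorial): E = 0.00 kJ/mol.
ΔE = 29.87 − 0.00 = 29.87 kJ/mol; chair II is more stable.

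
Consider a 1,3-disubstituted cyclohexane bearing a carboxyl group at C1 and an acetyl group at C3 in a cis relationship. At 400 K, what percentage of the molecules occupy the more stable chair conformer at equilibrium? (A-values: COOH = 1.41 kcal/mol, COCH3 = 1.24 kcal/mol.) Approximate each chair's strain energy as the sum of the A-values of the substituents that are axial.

96.6%

C1 and C3 have the same parity, so for the cis isomer the two substituents are e,e in one chair and a,a in the other.
Chair I (carboxyl axial, acetyl axial): E = 2.65 kcal/mol; chair II (carboxyl equatorial, acetyl equatorial): E = 0.00 kcal/mol.
ΔG = 2.65 kcal/mol between the two chairs.
K = exp(ΔG/RT) with R = 1.987×10⁻³ kcal mol⁻¹ K⁻¹ and T = 400 K gives K ≈ 28.1.
Fraction in the lower-energy chair = K/(K+1) = 96.6%.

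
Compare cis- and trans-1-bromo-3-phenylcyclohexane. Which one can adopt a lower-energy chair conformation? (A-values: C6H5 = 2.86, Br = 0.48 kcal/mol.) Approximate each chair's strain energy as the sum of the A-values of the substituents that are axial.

cis

At 1,3 positions (parity same): cis → (e,e or a,a); trans → (a,e or e,a).
Best chair for cis: E = 0.00 kcal/mol; best chair for trans: E = 0.48 kcal/mol.
The cis isomer is lower by 0.48 kcal/mol.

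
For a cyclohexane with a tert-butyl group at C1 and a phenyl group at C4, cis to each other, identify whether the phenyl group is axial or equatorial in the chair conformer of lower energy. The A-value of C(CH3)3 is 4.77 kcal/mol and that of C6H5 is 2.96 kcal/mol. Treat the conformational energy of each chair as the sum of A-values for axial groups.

axial

C1 and C4 have opposite parity, so for the cis isomer the two substituents are one axial and one equatorial in each chair.
Chair I (tert-butyl axial, phenyl equatorial): E = 4.77 kcal/mol.
Chair II (tert-butyl equatorial, phenyl axial): E = 2.96 kcal/mol.
Chair II is the more stable (lower-energy) conformer, and in that chair the phenyl group is axial.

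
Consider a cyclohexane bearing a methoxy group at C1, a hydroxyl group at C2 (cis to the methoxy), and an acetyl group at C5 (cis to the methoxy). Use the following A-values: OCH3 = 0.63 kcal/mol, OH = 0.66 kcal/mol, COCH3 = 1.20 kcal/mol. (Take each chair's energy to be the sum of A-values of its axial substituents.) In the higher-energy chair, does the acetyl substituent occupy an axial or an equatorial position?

axial

Chair I (methoxy axial, hydroxyl equatorial, acetyl axial): E = 1.83 kcal/mol.
Chair II (methoxy equatorial, hydroxyl axial, acetyl equatorial): E = 0.66 kcal/mol.
Chair I is the less stable (higher-energy) conformer, and in that chair the acetyl group is axial.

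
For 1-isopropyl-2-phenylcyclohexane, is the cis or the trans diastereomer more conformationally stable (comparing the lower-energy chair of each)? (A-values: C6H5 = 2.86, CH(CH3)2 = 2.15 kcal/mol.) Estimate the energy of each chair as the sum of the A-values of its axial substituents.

trans

At 1,2 positions (parity opposite): cis → (a,e or e,a); trans → (e,e or a,a).
Best chair for cis: E = 2.15 kcal/mol; best chair for trans: E = 0.00 kcal/mol.
The trans isomer is lower by 2.15 kcal/mol.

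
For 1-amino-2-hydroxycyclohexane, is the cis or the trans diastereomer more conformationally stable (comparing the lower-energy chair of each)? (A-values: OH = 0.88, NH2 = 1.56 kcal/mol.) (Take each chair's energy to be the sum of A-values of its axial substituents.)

At 1,2 positions (parity opposite): cis → (a,e or e,a); trans → (e,e or a,a).
Best chair for cis: E = 0.88 kcal/mol; best chair for trans: E = 0.00 kcal/mol.
The trans isomer is lower by 0.88 kcal/mol.

trans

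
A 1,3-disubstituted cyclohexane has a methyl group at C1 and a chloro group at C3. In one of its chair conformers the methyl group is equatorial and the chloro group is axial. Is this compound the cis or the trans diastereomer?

C1 and C3 have the same parity, so their axial bonds point in the same direction.
With same-parity carbons, two substituents on the same face are both axial or both equatorial; opposite faces give one of each.
Here the groups are equatorial/axial → opposite face → trans.

trans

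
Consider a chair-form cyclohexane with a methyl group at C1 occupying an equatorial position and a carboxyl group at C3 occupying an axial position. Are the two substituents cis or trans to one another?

trans

C1 and C3 have the same parity, so their axial bonds point in the same direction.
With same-parity carbons, two substituents on the same face are both axial or both equatorial; opposite faces give one of each.
Here the groups are equatorial/axial → opposite face → trans.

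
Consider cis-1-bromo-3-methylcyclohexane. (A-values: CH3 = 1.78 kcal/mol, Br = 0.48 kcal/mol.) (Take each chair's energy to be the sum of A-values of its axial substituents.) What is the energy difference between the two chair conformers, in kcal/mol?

C1 and C3 have the same parity, so for the cis isomer the two substituents are e,e in one chair and a,a in the other.
Chair I (methyl axial, bromo axial): E = 2.26 kcal/mol.
Chair II (methyl equatorial, bromo equatorial): E = 0.00 kcal/mol.
ΔE = 2.26 − 0.00 = 2.26 kcal/mol; chair II is more stable.

2.26 kcal/mol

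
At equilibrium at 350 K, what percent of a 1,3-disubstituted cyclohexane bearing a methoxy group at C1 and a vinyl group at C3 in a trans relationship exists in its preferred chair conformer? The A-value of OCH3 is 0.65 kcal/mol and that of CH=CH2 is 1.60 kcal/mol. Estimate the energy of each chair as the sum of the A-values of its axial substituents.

79.7%

C1 and C3 have the same parity, so for the trans isomer the two substituents are one axial and one equatorial in each chair.
Chair I (methoxy axial, vinyl equatorial): E = 0.65 kcal/mol; chair II (methoxy equatorial, vinyl axial): E = 1.60 kcal/mol.
ΔG = 0.95 kcal/mol between the two chairs.
K = exp(ΔG/RT) with R = 1.987×10⁻³ kcal mol⁻¹ K⁻¹ and T = 350 K gives K ≈ 3.92.
Fraction in the lower-energy chair = K/(K+1) = 79.7%.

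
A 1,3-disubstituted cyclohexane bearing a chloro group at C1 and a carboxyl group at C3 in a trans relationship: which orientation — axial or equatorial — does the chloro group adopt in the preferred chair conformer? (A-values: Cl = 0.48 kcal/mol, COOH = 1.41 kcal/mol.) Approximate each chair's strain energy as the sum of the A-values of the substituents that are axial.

axial

C1 and C3 have the same parity, so for the trans isomer the two substituents are one axial and one equatorial in each chair.
Chair I (chloro axial, carboxyl equatorial): E = 0.48 kcal/mol.
Chair II (chloro equatorial, carboxyl axial): E = 1.41 kcal/mol.
Chair I is the more stable (lower-energy) conformer, and in that chair the chloro group is axial.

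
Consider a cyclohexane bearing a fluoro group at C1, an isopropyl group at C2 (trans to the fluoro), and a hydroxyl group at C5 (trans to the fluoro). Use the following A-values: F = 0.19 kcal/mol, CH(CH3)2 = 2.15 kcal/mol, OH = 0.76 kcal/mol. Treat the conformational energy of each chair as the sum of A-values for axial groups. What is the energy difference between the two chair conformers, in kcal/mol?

1.58 kcal/mol

Chair I (fluoro axial, isopropyl axial, hydroxyl equatorial): E = 2.34 kcal/mol.
Chair II (fluoro equatorial, isopropyl equatorial, hydroxyl axial): E = 0.76 kcal/mol.
ΔE = 2.34 − 0.76 = 1.58 kcal/mol; chair II is more stable.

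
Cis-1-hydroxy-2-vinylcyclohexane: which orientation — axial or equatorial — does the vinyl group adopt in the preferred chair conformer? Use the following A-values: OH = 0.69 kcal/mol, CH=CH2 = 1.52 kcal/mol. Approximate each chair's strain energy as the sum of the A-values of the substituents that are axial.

C1 and C2 have opposite parity, so for the cis isomer the two substituents are one axial and one equatorial in each chair.
Chair I (hydroxyl axial, vinyl equatorial): E = 0.69 kcal/mol.
Chair II (hydroxyl equatorial, vinyl axial): E = 1.52 kcal/mol.
Chair I is the more stable (lower-energy) conformer, and in that chair the vinyl group is equatorial.

equatorial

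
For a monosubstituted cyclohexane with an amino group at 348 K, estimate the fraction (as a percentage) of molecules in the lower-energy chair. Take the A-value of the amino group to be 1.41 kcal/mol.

One chair has the amino group axial (E = 1.41 kcal/mol) and the other has it equatorial (E = 0).
ΔG = 1.41 kcal/mol between the two chairs.
K = exp(ΔG/RT) with R = 1.987×10⁻³ kcal mol⁻¹ K⁻¹ and T = 348 K gives K ≈ 7.68.
Fraction in the lower-energy chair = K/(K+1) = 88.5%.

88.5%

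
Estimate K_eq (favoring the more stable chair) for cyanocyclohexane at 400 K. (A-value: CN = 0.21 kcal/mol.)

One chair has the cyano group axial (E = 0.21 kcal/mol) and the other has it equatorial (E = 0).
ΔG = 0.21 kcal/mol between the two chairs.
K = exp(ΔG/RT) with R = 1.987×10⁻³ kcal mol⁻¹ K⁻¹ and T = 400 K gives K ≈ 1.3.

K ≈ 1.30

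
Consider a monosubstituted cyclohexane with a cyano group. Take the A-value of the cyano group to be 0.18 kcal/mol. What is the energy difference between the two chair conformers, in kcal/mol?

0.18 kcal/mol

A monosubstituted cyclohexane has one chair with the cyano group axial (E = A = 0.18 kcal/mol) and one with it equatorial (E = 0).
ΔE = 0.18 − 0 = 0.18 kcal/mol.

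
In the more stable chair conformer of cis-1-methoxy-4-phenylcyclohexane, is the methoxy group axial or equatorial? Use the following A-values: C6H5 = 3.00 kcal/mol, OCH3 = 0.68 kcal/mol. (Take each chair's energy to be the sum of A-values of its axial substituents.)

C1 and C4 have opposite parity, so for the cis isomer the two substituents are one axial and one equatorial in each chair.
Chair I (phenyl axial, methoxy equatorial): E = 3.00 kcal/mol.
Chair II (phenyl equatorial, methoxy axial): E = 0.68 kcal/mol.
Chair II is the more stable (lower-energy) conformer, and in that chair the methoxy group is axial.

axial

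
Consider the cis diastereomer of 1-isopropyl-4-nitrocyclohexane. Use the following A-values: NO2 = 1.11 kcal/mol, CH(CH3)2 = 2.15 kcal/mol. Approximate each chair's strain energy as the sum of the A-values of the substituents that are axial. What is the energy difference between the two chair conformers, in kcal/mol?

C1 and C4 have opposite parity, so for the cis isomer the two substituents are one axial and one equatorial in each chair.
Chair I (nitro axial, isopropyl equatorial): E = 1.11 kcal/mol.
Chair II (nitro equatorial, isopropyl axial): E = 2.15 kcal/mol.
ΔE = 2.15 − 1.11 = 1.04 kcal/mol; chair I is more stable.

1.04 kcal/mol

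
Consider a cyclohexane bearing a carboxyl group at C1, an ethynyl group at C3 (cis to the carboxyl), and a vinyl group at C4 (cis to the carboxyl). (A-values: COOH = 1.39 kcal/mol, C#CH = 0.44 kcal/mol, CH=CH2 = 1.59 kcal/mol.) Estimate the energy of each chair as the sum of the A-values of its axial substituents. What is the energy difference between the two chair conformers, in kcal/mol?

0.24 kcal/mol

Chair I (carboxyl axial, ethynyl axial, vinyl equatorial): E = 1.83 kcal/mol.
Chair II (carboxyl equatorial, ethynyl equatorial, vinyl axial): E = 1.59 kcal/mol.
ΔE = 1.83 − 1.59 = 0.24 kcal/mol; chair II is more stable.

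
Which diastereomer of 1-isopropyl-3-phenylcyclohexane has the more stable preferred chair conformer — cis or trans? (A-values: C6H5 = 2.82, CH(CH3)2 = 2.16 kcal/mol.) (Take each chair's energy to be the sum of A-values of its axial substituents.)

At 1,3 positions (parity same): cis → (e,e or a,a); trans → (a,e or e,a).
Best chair for cis: E = 0.00 kcal/mol; best chair for trans: E = 2.16 kcal/mol.
The cis isomer is lower by 2.16 kcal/mol.

cis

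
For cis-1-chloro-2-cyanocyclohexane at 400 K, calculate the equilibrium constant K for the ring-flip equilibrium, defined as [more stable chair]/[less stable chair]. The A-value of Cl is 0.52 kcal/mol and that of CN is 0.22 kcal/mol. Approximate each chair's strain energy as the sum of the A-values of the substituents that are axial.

C1 and C2 have opposite parity, so for the cis isomer the two substituents are one axial and one equatorial in each chair.
Chair I (chloro axial, cyano equatorial): E = 0.52 kcal/mol; chair II (chloro equatorial, cyano axial): E = 0.22 kcal/mol.
ΔG = 0.30 kcal/mol between the two chairs.
K = exp(ΔG/RT) with R = 1.987×10⁻³ kcal mol⁻¹ K⁻¹ and T = 400 K gives K ≈ 1.46.

K ≈ 1.46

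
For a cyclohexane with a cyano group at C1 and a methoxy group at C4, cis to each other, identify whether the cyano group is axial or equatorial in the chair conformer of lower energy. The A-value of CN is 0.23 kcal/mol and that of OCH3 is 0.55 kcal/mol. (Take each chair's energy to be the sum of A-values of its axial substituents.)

axial

C1 and C4 have opposite parity, so for the cis isomer the two substituents are one axial and one equatorial in each chair.
Chair I (cyano axial, methoxy equatorial): E = 0.23 kcal/mol.
Chair II (cyano equatorial, methoxy axial): E = 0.55 kcal/mol.
Chair I is the more stable (lower-energy) conformer, and in that chair the cyano group is axial.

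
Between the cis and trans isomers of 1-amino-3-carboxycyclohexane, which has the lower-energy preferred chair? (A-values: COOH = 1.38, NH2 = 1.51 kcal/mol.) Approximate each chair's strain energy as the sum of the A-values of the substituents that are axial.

At 1,3 positions (parity same): cis → (e,e or a,a); trans → (a,e or e,a).
Best chair for cis: E = 0.00 kcal/mol; best chair for trans: E = 1.38 kcal/mol.
The cis isomer is lower by 1.38 kcal/mol.

cis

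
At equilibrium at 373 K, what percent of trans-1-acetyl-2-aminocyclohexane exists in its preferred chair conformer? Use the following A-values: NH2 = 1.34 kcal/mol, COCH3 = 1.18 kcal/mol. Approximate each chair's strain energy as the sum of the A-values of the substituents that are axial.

C1 and C2 have opposite parity, so for the trans isomer the two substituents are e,e in one chair and a,a in the other.
Chair I (amino axial, acetyl axial): E = 2.52 kcal/mol; chair II (amino equatorial, acetyl equatorial): E = 0.00 kcal/mol.
ΔG = 2.52 kcal/mol between the two chairs.
K = exp(ΔG/RT) with R = 1.987×10⁻³ kcal mol⁻¹ K⁻¹ and T = 373 K gives K ≈ 30.
Fraction in the lower-energy chair = K/(K+1) = 96.8%.

96.8%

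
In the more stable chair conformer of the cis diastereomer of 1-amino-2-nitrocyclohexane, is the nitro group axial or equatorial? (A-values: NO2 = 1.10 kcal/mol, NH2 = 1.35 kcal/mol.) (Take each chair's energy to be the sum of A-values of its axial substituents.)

C1 and C2 have opposite parity, so for the cis isomer the two substituents are one axial and one equatorial in each chair.
Chair I (nitro axial, amino equatorial): E = 1.10 kcal/mol.
Chair II (nitro equatorial, amino axial): E = 1.35 kcal/mol.
Chair I is the more stable (lower-energy) conformer, and in that chair the nitro group is axial.

axial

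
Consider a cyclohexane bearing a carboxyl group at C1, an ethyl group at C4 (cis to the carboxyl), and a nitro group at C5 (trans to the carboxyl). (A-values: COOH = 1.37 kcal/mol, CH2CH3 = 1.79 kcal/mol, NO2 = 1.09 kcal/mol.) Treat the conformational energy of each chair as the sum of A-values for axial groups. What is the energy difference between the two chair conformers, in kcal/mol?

1.51 kcal/mol

Chair I (carboxyl axial, ethyl equatorial, nitro equatorial): E = 1.37 kcal/mol.
Chair II (carboxyl equatorial, ethyl axial, nitro axial): E = 2.88 kcal/mol.
ΔE = 2.88 − 1.37 = 1.51 kcal/mol; chair I is more stable.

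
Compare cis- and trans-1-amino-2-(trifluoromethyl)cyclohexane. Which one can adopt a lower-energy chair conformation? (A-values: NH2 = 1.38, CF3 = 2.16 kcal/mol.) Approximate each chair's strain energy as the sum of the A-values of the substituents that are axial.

trans

At 1,2 positions (parity opposite): cis → (a,e or e,a); trans → (e,e or a,a).
Best chair for cis: E = 1.38 kcal/mol; best chair for trans: E = 0.00 kcal/mol.
The trans isomer is lower by 1.38 kcal/mol.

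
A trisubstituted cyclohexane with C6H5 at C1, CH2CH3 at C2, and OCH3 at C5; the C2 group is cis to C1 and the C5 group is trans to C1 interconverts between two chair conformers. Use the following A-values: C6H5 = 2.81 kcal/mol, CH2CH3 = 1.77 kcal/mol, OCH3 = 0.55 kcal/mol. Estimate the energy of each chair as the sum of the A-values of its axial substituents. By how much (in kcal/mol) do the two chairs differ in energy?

Chair I (phenyl axial, ethyl equatorial, methoxy equatorial): E = 2.81 kcal/mol.
Chair II (phenyl equatorial, ethyl axial, methoxy axial): E = 2.32 kcal/mol.
ΔE = 2.81 − 2.32 = 0.49 kcal/mol; chair II is more stable.

0.49 kcal/mol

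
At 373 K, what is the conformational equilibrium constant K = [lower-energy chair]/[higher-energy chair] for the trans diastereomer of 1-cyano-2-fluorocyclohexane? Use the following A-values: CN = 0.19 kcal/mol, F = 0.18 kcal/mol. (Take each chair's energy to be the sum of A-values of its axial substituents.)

C1 and C2 have opposite parity, so for the trans isomer the two substituents are e,e in one chair and a,a in the other.
Chair I (cyano axial, fluoro axial): E = 0.37 kcal/mol; chair II (cyano equatorial, fluoro equatorial): E = 0.00 kcal/mol.
ΔG = 0.37 kcal/mol between the two chairs.
K = exp(ΔG/RT) with R = 1.987×10⁻³ kcal mol⁻¹ K⁻¹ and T = 373 K gives K ≈ 1.65.

K ≈ 1.65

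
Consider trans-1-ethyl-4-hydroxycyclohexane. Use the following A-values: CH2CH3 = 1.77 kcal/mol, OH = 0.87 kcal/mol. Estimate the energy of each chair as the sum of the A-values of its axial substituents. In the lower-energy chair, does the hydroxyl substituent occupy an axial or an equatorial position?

equatorial

C1 and C4 have opposite parity, so for the trans isomer the two substituents are e,e in one chair and a,a in the other.
Chair I (ethyl axial, hydroxyl axial): E = 2.64 kcal/mol.
Chair II (ethyl equatorial, hydroxyl equatorial): E = 0.00 kcal/mol.
Chair II is the more stable (lower-energy) conformer, and in that chair the hydroxyl group is equatorial.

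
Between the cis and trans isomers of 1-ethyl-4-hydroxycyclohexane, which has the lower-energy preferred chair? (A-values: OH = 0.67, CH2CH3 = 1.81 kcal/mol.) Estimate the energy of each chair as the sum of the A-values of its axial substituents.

trans

At 1,4 positions (parity opposite): cis → (a,e or e,a); trans → (e,e or a,a).
Best chair for cis: E = 0.67 kcal/mol; best chair for trans: E = 0.00 kcal/mol.
The trans isomer is lower by 0.67 kcal/mol.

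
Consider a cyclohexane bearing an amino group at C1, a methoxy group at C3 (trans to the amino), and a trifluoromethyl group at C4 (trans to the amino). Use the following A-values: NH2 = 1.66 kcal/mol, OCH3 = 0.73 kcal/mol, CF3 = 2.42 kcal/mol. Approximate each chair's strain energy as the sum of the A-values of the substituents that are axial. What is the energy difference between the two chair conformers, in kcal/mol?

3.35 kcal/mol

Chair I (amino axial, methoxy equatorial, trifluoromethyl axial): E = 4.08 kcal/mol.
Chair II (amino equatorial, methoxy axial, trifluoromethyl equatorial): E = 0.73 kcal/mol.
ΔE = 4.08 − 0.73 = 3.35 kcal/mol; chair II is more stable.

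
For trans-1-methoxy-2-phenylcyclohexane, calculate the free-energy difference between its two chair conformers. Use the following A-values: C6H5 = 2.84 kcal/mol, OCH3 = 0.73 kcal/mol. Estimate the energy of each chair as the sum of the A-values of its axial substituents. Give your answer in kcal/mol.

3.57 kcal/mol

C1 and C2 have opposite parity, so for the trans isomer the two substituents are e,e in one chair and a,a in the other.
Chair I (phenyl axial, methoxy axial): E = 3.57 kcal/mol.
Chair II (phenyl equatorial, methoxy equatorial): E = 0.00 kcal/mol.
ΔE = 3.57 − 0.00 = 3.57 kcal/mol; chair II is more stable.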